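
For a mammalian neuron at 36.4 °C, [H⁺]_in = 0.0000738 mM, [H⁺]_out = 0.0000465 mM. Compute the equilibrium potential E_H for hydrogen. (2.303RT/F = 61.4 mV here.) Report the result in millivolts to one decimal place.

E = (61.4/z) · log₁₀([H⁺]_out/[H⁺]_in) with z = +1.
= (61.4/1) · log₁₀(0.0000465/0.0000738) = 61.40 · log₁₀(0.6301)
= 61.40 · (-0.2006) = -12.32 mV

-12.3 mV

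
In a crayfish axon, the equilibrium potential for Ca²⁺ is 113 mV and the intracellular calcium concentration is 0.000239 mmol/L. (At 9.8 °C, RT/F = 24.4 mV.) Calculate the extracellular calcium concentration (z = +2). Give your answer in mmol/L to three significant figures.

Nernst: E = (24.4/2) · ln([out]/[in]), so ln([out]/[in]) = 113.0 × 2 / 24.4 = 9.2623.
[out]/[in] = e^(9.2623) = 1.053e+04.
[out] = 1.053e+04 × 0.000239 = 2.517 mmol/L.

2.52 mmol/L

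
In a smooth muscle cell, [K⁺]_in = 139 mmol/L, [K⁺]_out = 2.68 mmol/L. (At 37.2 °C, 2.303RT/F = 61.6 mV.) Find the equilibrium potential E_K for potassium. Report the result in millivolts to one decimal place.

E = (61.6/z) · log₁₀([K⁺]_out/[K⁺]_in) with z = +1.
= (61.6/1) · log₁₀(2.68/139) = 61.60 · log₁₀(0.01928)
= 61.60 · (-1.7149) = -105.64 mV

-105.6 mV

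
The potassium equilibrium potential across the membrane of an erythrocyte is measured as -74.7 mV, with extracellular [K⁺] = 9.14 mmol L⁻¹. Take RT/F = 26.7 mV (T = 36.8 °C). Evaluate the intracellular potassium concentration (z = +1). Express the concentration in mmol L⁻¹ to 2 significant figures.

150 mmol L⁻¹

Nernst: E = (26.7/1) · ln([out]/[in]), so ln([out]/[in]) = -74.7 × 1 / 26.7 = -2.7978.
[out]/[in] = e^(-2.7978) = 0.06095.
[in] = 9.14 / 0.06095 = 150 mmol L⁻¹.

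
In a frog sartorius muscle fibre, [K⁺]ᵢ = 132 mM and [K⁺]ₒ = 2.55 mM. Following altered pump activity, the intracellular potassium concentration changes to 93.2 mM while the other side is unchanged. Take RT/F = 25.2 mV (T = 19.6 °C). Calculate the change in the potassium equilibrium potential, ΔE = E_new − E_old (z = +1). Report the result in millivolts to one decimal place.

8.8 mV

E_old = (25.2/1)·ln(2.55/132) = -99.46 mV
E_new = (25.2/1)·ln(2.55/93.2) = -90.69 mV
ΔE = -90.69 − (-99.46) = 8.77 mV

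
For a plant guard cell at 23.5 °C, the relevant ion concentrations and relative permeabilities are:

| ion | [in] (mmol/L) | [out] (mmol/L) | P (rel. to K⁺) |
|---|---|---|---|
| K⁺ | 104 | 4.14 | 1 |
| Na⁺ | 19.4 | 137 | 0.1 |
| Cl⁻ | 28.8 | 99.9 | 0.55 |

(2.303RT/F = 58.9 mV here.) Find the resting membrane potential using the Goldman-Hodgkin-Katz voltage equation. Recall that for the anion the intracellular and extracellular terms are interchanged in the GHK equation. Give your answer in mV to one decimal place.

-40.0 mV

Vm = 58.9 · log₁₀[(Σ P·[cation]ₒ + Σ P·[anion]ᵢ) / (Σ P·[cation]ᵢ + Σ P·[anion]ₒ)]
Numerator = 1×4.14 + 0.1×137 + 0.55×28.8 = 33.68
Denominator = 1×104 + 0.1×19.4 + 0.55×99.9 = 160.9
Vm = 58.9 · log₁₀(0.20934) = 58.9 × (-0.6791) = -40.00 mV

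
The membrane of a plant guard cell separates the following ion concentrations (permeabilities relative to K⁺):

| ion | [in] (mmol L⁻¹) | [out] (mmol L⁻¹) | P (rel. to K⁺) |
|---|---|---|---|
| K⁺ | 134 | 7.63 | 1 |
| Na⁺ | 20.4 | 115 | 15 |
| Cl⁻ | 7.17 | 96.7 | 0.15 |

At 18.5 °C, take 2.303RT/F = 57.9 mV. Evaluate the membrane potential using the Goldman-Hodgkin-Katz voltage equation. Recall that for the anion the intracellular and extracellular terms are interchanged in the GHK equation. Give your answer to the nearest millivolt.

Vm = 57.9 · log₁₀[(Σ P·[cation]ₒ + Σ P·[anion]ᵢ) / (Σ P·[cation]ᵢ + Σ P·[anion]ₒ)]
Numerator = 1×7.63 + 15×115 + 0.15×7.17 = 1734
Denominator = 1×134 + 15×20.4 + 0.15×96.7 = 454.5
Vm = 57.9 · log₁₀(3.8145) = 57.9 × (0.5814) = 33.67 mV

34 mV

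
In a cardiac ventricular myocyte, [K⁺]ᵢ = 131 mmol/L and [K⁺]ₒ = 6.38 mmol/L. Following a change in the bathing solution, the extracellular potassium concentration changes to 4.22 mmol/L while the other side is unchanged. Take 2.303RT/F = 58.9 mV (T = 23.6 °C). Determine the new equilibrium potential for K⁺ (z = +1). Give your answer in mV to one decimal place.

-87.9 mV

After the shift: [K⁺]_out = 4.22, [K⁺]_in = 131 mmol/L.
E_new = (58.9/1)·log₁₀(4.22/131) = 58.90 · (-1.4920) = -87.88 mV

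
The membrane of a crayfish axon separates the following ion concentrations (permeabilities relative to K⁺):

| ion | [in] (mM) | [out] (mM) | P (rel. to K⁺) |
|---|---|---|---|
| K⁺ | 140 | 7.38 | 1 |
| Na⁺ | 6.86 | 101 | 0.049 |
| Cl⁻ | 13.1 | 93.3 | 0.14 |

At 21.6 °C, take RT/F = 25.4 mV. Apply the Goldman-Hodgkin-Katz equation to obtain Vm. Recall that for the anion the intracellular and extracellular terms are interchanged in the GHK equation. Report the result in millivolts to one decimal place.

Vm = 25.4 · ln[(Σ P·[cation]ₒ + Σ P·[anion]ᵢ) / (Σ P·[cation]ᵢ + Σ P·[anion]ₒ)]
Numerator = 1×7.38 + 0.049×101 + 0.14×13.1 = 14.16
Denominator = 1×140 + 0.049×6.86 + 0.14×93.3 = 153.4
Vm = 25.4 · ln(0.092328) = 25.4 × (-2.3824) = -60.51 mV

-60.5 mV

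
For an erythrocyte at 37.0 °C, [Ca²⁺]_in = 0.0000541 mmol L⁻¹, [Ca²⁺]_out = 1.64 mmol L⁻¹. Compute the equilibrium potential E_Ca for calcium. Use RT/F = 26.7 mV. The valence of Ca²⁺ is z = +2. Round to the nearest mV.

138 mV

E = (26.7/z) · ln([Ca²⁺]_out/[Ca²⁺]_in) with z = +2.
= (26.7/2) · ln(1.64/0.0000541) = 13.35 · ln(3.031e+04)
= 13.35 · (10.3194) = 137.76 mV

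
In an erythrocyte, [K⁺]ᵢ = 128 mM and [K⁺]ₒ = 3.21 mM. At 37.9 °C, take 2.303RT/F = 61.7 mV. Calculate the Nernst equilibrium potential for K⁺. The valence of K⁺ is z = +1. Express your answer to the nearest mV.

E = (61.7/z) · log₁₀([K⁺]_out/[K⁺]_in) with z = +1.
= (61.7/1) · log₁₀(3.21/128) = 61.70 · log₁₀(0.02508)
= 61.70 · (-1.6007) = -98.76 mV

-99 mV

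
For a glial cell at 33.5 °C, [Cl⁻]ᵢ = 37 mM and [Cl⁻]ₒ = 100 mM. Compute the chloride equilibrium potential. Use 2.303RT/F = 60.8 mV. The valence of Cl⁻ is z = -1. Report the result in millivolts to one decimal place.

E = (60.8/z) · log₁₀([Cl⁻]_out/[Cl⁻]_in) with z = -1.
For an anion, dividing by z = -1 reverses the sign.
= (60.8/-1) · log₁₀(100/37) = -60.80 · log₁₀(2.703)
= -60.80 · (0.4318) = -26.25 mV

-26.3 mV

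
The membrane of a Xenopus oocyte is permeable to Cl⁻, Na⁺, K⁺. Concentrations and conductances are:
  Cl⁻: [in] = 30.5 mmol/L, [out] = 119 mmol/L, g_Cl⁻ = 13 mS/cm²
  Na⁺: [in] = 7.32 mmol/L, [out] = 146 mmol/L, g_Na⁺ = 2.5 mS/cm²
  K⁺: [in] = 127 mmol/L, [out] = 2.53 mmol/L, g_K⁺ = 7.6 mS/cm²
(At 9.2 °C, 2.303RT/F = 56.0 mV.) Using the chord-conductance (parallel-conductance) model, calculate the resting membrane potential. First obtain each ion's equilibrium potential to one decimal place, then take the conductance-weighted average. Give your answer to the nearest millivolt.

E_Cl⁻ = (56.0/-1)·log₁₀(119/30.5) = -33.1 mV
E_Na⁺ = (56.0/1)·log₁₀(146/7.32) = 72.8 mV
E_K⁺ = (56.0/1)·log₁₀(2.53/127) = -95.2 mV
Vm = (Σ gᵢEᵢ)/(Σ gᵢ) = (13·-33.1 + 2.5·72.8 + 7.6·-95.2) / (13 + 2.5 + 7.6)
= -971.82 / 23.1 = -42.07 mV

-42 mV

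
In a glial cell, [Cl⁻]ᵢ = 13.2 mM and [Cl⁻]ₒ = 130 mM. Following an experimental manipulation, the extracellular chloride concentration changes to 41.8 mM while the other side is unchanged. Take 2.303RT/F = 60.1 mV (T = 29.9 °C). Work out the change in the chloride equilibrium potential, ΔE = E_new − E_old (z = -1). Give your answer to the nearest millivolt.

30 mV

E_old = (60.1/-1)·log₁₀(130/13.2) = -59.70 mV
E_new = (60.1/-1)·log₁₀(41.8/13.2) = -30.09 mV
ΔE = -30.09 − (-59.70) = 29.62 mV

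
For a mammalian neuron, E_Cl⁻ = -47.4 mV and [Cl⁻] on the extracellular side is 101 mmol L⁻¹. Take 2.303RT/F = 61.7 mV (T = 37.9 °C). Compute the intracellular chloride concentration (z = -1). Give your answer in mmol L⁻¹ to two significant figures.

Nernst: E = (61.7/-1) · log₁₀([out]/[in]), so log₁₀([out]/[in]) = -47.4 × -1 / 61.7 = 0.7682.
[out]/[in] = 10^(0.7682) = 5.865.
[in] = 101 / 5.865 = 17.22 mmol L⁻¹.

17 mmol L⁻¹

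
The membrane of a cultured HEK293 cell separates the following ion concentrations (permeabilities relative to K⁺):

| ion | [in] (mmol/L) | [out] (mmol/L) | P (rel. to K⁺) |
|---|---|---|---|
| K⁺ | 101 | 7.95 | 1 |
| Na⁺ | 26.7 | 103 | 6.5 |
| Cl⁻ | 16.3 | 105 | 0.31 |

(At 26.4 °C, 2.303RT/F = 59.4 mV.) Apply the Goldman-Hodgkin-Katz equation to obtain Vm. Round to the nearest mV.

21 mV

Vm = 59.4 · log₁₀[(Σ P·[cation]ₒ + Σ P·[anion]ᵢ) / (Σ P·[cation]ᵢ + Σ P·[anion]ₒ)]
Numerator = 1×7.95 + 6.5×103 + 0.31×16.3 = 682.5
Denominator = 1×101 + 6.5×26.7 + 0.31×105 = 307.1
Vm = 59.4 · log₁₀(2.2224) = 59.4 × (0.3468) = 20.60 mV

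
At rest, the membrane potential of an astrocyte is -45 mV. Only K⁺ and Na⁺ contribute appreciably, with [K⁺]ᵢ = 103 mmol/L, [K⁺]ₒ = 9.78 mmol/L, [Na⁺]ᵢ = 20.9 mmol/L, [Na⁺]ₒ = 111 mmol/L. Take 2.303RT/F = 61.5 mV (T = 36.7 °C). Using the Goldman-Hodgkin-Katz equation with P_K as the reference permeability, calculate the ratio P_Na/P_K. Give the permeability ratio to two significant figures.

0.087

Let α = P_Na/P_K. GHK: Vm = 61.5·log₁₀[(Kₒ + α·Naₒ)/(Kᵢ + α·Naᵢ)].
10^(Vm/61.5) = 10^(-45.0/61.5) = 0.18548
So 0.18548·(Kᵢ + α·Naᵢ) = Kₒ + α·Naₒ → α = (0.18548·103.0 − 9.78) / (111.0 − 0.18548·20.9)
α = (19.1 − 9.78) / (111.0 − 3.876) = 9.324/107.1 = 0.08704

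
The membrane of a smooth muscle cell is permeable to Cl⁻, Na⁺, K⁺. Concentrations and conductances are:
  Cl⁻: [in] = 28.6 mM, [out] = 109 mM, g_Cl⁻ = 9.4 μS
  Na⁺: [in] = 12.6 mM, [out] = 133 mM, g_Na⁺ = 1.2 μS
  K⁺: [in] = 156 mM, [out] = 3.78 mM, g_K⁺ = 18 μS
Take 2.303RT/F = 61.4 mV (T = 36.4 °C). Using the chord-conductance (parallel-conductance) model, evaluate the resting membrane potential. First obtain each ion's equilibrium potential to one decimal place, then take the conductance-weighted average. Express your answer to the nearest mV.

E_Cl⁻ = (61.4/-1)·log₁₀(109/28.6) = -35.7 mV
E_Na⁺ = (61.4/1)·log₁₀(133/12.6) = 62.8 mV
E_K⁺ = (61.4/1)·log₁₀(3.78/156) = -99.2 mV
Vm = (Σ gᵢEᵢ)/(Σ gᵢ) = (9.4·-35.7 + 1.2·62.8 + 18·-99.2) / (9.4 + 1.2 + 18)
= -2045.82 / 28.6 = -71.53 mV

-72 mV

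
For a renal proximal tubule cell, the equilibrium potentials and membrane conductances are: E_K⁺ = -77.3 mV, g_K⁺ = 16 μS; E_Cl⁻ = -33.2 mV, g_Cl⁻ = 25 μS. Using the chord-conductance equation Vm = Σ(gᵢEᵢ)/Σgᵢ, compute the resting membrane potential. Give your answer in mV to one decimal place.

-50.4 mV

Σ gᵢEᵢ = 16·(-77.3) + 25·(-33.2) = -2066.80
Σ gᵢ = 16 + 25 = 41
Vm = -2066.80 / 41 = -50.41 mV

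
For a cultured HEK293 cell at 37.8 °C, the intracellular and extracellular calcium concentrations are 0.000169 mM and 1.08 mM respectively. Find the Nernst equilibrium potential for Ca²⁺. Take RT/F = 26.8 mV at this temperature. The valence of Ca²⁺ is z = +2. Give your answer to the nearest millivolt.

117 mV

E = (26.8/z) · ln([Ca²⁺]_out/[Ca²⁺]_in) with z = +2.
= (26.8/2) · ln(1.08/0.000169) = 13.40 · ln(6391)
= 13.40 · (8.7626) = 117.42 mV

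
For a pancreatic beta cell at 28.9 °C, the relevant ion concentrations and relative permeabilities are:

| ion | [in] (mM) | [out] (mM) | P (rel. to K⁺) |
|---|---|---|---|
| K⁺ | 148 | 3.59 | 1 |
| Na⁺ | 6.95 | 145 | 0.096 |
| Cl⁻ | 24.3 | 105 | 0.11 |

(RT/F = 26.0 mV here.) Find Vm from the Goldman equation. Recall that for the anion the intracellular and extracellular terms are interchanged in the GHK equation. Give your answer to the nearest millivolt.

-54 mV

Vm = 26.0 · ln[(Σ P·[cation]ₒ + Σ P·[anion]ᵢ) / (Σ P·[cation]ᵢ + Σ P·[anion]ₒ)]
Numerator = 1×3.59 + 0.096×145 + 0.11×24.3 = 20.18
Denominator = 1×148 + 0.096×6.95 + 0.11×105 = 160.2
Vm = 26.0 · ln(0.12597) = 26.0 × (-2.0717) = -53.86 mV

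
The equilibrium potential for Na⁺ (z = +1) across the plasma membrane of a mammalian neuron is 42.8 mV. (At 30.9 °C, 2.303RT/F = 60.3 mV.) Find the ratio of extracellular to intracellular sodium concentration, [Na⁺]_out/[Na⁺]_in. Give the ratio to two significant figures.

log₁₀([out]/[in]) = E·z/(60.3) = 42.8 × 1 / 60.3 = 0.7098
[out]/[in] = 10^(0.7098) = 5.126

5.1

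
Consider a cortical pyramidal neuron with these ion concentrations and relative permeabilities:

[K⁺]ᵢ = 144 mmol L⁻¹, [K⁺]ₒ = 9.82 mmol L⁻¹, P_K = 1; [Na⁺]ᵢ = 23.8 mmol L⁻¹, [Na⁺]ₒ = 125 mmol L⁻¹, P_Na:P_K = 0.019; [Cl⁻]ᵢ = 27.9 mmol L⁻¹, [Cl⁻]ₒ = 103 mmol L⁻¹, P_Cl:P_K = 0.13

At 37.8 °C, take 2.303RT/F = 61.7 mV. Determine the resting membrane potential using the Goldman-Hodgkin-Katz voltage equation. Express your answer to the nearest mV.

-62 mV

Vm = 61.7 · log₁₀[(Σ P·[cation]ₒ + Σ P·[anion]ᵢ) / (Σ P·[cation]ᵢ + Σ P·[anion]ₒ)]
Numerator = 1×9.82 + 0.019×125 + 0.13×27.9 = 15.82
Denominator = 1×144 + 0.019×23.8 + 0.13×103 = 157.8
Vm = 61.7 · log₁₀(0.10024) = 61.7 × (-0.9990) = -61.64 mV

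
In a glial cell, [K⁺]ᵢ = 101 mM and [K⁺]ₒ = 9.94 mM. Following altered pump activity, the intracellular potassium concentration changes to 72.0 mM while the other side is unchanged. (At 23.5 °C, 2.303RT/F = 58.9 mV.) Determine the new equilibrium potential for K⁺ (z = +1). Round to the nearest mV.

-51 mV

After the shift: [K⁺]_out = 9.94, [K⁺]_in = 72.0 mM.
E_new = (58.9/1)·log₁₀(9.94/72.0) = 58.90 · (-0.8599) = -50.65 mV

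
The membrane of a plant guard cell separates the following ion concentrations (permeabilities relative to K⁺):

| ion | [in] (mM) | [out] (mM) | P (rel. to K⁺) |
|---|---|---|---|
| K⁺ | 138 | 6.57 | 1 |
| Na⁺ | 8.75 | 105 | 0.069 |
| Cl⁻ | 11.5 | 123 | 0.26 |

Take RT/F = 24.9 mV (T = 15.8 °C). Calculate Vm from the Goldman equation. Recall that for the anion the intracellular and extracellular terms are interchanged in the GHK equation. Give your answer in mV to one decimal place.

Vm = 24.9 · ln[(Σ P·[cation]ₒ + Σ P·[anion]ᵢ) / (Σ P·[cation]ᵢ + Σ P·[anion]ₒ)]
Numerator = 1×6.57 + 0.069×105 + 0.26×11.5 = 16.8
Denominator = 1×138 + 0.069×8.75 + 0.26×123 = 170.6
Vm = 24.9 · ln(0.098515) = 24.9 × (-2.3175) = -57.71 mV

-57.7 mV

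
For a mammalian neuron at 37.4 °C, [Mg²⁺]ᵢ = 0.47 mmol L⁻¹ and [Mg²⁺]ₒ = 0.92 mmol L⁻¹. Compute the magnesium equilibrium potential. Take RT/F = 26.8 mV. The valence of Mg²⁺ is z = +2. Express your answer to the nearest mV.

9 mV

E = (26.8/z) · ln([Mg²⁺]_out/[Mg²⁺]_in) with z = +2.
= (26.8/2) · ln(0.92/0.47) = 13.40 · ln(1.957)
= 13.40 · (0.6716) = 9.00 mV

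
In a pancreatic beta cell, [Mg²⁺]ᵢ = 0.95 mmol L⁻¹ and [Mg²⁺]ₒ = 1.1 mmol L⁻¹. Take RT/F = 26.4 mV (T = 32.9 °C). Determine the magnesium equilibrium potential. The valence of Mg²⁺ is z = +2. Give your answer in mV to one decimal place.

E = (26.4/z) · ln([Mg²⁺]_out/[Mg²⁺]_in) with z = +2.
= (26.4/2) · ln(1.1/0.95) = 13.20 · ln(1.158)
= 13.20 · (0.1466) = 1.94 mV

1.9 mV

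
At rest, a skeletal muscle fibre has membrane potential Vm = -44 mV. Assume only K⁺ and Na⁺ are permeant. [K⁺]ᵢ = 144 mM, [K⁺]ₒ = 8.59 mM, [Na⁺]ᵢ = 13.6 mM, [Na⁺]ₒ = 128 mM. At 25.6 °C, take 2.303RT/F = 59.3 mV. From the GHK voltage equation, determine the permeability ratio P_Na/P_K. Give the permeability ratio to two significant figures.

Let α = P_Na/P_K. GHK: Vm = 59.3·log₁₀[(Kₒ + α·Naₒ)/(Kᵢ + α·Naᵢ)].
10^(Vm/59.3) = 10^(-44.0/59.3) = 0.18114
So 0.18114·(Kᵢ + α·Naᵢ) = Kₒ + α·Naₒ → α = (0.18114·144.0 − 8.59) / (128.0 − 0.18114·13.6)
α = (26.08 − 8.59) / (128.0 − 2.463) = 17.49/125.5 = 0.1394

0.14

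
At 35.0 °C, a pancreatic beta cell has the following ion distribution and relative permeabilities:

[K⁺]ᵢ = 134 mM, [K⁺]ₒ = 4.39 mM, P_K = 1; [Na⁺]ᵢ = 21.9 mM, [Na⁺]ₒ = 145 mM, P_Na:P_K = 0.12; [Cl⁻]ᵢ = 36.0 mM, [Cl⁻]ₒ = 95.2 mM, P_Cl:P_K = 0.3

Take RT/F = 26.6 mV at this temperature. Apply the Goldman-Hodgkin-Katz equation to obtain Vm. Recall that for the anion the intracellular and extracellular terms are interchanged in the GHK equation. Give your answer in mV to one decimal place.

Vm = 26.6 · ln[(Σ P·[cation]ₒ + Σ P·[anion]ᵢ) / (Σ P·[cation]ᵢ + Σ P·[anion]ₒ)]
Numerator = 1×4.39 + 0.12×145 + 0.3×36.0 = 32.59
Denominator = 1×134 + 0.12×21.9 + 0.3×95.2 = 165.2
Vm = 26.6 · ln(0.19729) = 26.6 × (-1.6231) = -43.17 mV

-43.2 mV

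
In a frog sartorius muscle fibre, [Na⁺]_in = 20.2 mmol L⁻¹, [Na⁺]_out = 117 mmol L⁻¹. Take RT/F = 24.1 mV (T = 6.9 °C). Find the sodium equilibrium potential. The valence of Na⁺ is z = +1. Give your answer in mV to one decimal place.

E = (24.1/z) · ln([Na⁺]_out/[Na⁺]_in) with z = +1.
= (24.1/1) · ln(117/20.2) = 24.10 · ln(5.792)
= 24.10 · (1.7565) = 42.33 mV

42.3 mV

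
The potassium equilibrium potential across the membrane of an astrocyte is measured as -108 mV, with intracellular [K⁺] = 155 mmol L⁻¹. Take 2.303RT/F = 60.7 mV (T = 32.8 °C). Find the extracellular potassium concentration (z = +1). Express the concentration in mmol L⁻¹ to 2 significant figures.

Nernst: E = (60.7/1) · log₁₀([out]/[in]), so log₁₀([out]/[in]) = -108.0 × 1 / 60.7 = -1.7792.
[out]/[in] = 10^(-1.7792) = 0.01662.
[out] = 0.01662 × 155 = 2.577 mmol L⁻¹.

2.6 mmol L⁻¹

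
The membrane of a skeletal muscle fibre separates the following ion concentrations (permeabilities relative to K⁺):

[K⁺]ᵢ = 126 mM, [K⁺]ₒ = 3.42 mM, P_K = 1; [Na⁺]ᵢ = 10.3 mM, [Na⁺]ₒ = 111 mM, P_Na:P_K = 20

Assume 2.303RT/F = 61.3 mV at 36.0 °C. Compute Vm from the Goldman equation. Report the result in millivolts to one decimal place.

Vm = 61.3 · log₁₀[(Σ P·[cation]ₒ + Σ P·[anion]ᵢ) / (Σ P·[cation]ᵢ + Σ P·[anion]ₒ)]
Numerator = 1×3.42 + 20×111 = 2223
Denominator = 1×126 + 20×10.3 = 332
Vm = 61.3 · log₁₀(6.697) = 61.3 × (0.8259) = 50.63 mV

50.6 mV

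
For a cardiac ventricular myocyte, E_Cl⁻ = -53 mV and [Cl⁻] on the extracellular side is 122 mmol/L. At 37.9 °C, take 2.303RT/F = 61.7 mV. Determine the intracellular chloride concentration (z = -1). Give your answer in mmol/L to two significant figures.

17 mmol/L

Nernst: E = (61.7/-1) · log₁₀([out]/[in]), so log₁₀([out]/[in]) = -53.0 × -1 / 61.7 = 0.8590.
[out]/[in] = 10^(0.8590) = 7.228.
[in] = 122 / 7.228 = 16.88 mmol/L.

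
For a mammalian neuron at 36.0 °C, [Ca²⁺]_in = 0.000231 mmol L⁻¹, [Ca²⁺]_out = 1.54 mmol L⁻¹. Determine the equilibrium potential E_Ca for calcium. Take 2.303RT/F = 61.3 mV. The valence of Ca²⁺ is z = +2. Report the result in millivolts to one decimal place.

117.2 mV

E = (61.3/z) · log₁₀([Ca²⁺]_out/[Ca²⁺]_in) with z = +2.
= (61.3/2) · log₁₀(1.54/0.000231) = 30.65 · log₁₀(6667)
= 30.65 · (3.8239) = 117.20 mV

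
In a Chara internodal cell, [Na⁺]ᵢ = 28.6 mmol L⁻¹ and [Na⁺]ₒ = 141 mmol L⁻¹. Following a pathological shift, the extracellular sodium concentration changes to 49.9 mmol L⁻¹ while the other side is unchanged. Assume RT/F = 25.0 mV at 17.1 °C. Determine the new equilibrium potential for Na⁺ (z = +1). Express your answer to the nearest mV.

14 mV

After the shift: [Na⁺]_out = 49.9, [Na⁺]_in = 28.6 mmol L⁻¹.
E_new = (25.0/1)·ln(49.9/28.6) = 25.00 · (0.5566) = 13.92 mV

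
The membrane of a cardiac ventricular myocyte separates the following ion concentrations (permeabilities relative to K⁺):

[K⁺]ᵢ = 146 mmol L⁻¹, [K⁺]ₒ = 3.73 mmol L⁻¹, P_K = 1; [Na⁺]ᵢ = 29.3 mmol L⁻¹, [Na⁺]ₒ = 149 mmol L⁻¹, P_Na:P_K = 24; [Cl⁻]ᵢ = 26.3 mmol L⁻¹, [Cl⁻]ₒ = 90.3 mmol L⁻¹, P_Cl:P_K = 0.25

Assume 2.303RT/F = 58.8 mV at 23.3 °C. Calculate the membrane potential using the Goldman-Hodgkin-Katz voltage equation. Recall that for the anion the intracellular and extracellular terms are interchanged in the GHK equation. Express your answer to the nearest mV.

36 mV

Vm = 58.8 · log₁₀[(Σ P·[cation]ₒ + Σ P·[anion]ᵢ) / (Σ P·[cation]ᵢ + Σ P·[anion]ₒ)]
Numerator = 1×3.73 + 24×149 + 0.25×26.3 = 3586
Denominator = 1×146 + 24×29.3 + 0.25×90.3 = 871.8
Vm = 58.8 · log₁₀(4.1138) = 58.8 × (0.6142) = 36.12 mV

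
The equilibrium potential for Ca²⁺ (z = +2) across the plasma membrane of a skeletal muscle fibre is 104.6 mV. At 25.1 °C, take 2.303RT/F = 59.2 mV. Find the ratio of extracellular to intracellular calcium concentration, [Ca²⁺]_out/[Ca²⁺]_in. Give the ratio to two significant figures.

log₁₀([out]/[in]) = E·z/(59.2) = 104.6 × 2 / 59.2 = 3.5338
[out]/[in] = 10^(3.5338) = 3418

3400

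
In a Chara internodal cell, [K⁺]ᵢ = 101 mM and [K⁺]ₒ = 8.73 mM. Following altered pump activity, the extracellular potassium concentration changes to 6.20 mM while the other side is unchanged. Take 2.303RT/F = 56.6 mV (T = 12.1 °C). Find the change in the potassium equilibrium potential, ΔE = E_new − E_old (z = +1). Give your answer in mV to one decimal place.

E_old = (56.6/1)·log₁₀(8.73/101) = -60.18 mV
E_new = (56.6/1)·log₁₀(6.20/101) = -68.60 mV
ΔE = -68.60 − (-60.18) = -8.41 mV

-8.4 mV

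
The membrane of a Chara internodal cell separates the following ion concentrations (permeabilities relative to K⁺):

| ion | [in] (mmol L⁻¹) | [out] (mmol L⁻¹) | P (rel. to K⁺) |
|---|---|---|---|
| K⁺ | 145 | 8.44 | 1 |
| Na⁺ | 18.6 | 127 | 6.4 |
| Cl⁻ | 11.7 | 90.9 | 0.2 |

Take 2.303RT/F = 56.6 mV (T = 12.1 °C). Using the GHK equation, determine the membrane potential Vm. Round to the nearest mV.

Vm = 56.6 · log₁₀[(Σ P·[cation]ₒ + Σ P·[anion]ᵢ) / (Σ P·[cation]ᵢ + Σ P·[anion]ₒ)]
Numerator = 1×8.44 + 6.4×127 + 0.2×11.7 = 823.6
Denominator = 1×145 + 6.4×18.6 + 0.2×90.9 = 282.2
Vm = 56.6 · log₁₀(2.9182) = 56.6 × (0.4651) = 26.33 mV

26 mV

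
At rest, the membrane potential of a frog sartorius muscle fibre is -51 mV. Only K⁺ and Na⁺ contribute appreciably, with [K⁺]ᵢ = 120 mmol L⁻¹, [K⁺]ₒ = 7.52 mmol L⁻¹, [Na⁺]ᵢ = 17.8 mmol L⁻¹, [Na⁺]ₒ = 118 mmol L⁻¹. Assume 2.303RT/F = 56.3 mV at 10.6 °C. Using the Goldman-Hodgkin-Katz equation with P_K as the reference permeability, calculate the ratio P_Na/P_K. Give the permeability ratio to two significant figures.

0.064

Let α = P_Na/P_K. GHK: Vm = 56.3·log₁₀[(Kₒ + α·Naₒ)/(Kᵢ + α·Naᵢ)].
10^(Vm/56.3) = 10^(-51.0/56.3) = 0.1242
So 0.1242·(Kᵢ + α·Naᵢ) = Kₒ + α·Naₒ → α = (0.1242·120.0 − 7.52) / (118.0 − 0.1242·17.8)
α = (14.9 − 7.52) / (118.0 − 2.211) = 7.385/115.8 = 0.06378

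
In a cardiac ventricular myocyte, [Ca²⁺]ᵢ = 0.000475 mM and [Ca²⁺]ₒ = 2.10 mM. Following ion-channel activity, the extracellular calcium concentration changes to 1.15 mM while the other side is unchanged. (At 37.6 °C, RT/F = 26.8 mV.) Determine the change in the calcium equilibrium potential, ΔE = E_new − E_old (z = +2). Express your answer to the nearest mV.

-8 mV

E_old = (26.8/2)·ln(2.10/0.000475) = 112.48 mV
E_new = (26.8/2)·ln(1.15/0.000475) = 104.41 mV
ΔE = 104.41 − (112.48) = -8.07 mV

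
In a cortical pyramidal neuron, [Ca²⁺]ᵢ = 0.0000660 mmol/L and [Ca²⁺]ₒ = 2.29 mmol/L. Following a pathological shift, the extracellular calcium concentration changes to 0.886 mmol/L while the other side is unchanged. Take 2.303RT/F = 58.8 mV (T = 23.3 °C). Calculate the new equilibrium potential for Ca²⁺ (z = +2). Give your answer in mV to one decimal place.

After the shift: [Ca²⁺]_out = 0.886, [Ca²⁺]_in = 0.0000660 mmol/L.
E_new = (58.8/2)·log₁₀(0.886/0.0000660) = 29.40 · (4.1279) = 121.36 mV

121.4 mV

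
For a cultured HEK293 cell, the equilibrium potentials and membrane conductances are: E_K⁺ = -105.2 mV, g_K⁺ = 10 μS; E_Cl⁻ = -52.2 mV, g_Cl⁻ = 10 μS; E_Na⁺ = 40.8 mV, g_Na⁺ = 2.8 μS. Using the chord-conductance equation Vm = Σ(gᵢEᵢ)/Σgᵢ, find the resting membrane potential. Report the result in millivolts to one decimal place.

Σ gᵢEᵢ = 10·(-105.2) + 10·(-52.2) + 2.8·(40.8) = -1459.76
Σ gᵢ = 10 + 10 + 2.8 = 22.8
Vm = -1459.76 / 22.8 = -64.02 mV

-64.0 mV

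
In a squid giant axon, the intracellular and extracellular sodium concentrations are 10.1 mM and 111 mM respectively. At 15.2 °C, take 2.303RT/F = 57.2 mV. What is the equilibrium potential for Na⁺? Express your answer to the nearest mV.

60 mV

E = (57.2/z) · log₁₀([Na⁺]_out/[Na⁺]_in) with z = +1.
= (57.2/1) · log₁₀(111/10.1) = 57.20 · log₁₀(10.99)
= 57.20 · (1.0410) = 59.55 mV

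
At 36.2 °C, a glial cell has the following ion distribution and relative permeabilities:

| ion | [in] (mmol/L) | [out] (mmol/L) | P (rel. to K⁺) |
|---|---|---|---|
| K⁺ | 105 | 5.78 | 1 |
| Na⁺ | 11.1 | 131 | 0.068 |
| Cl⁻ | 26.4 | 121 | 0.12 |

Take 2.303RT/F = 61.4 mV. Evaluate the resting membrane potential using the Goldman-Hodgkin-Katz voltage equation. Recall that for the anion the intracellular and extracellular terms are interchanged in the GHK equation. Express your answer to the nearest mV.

-51 mV

Vm = 61.4 · log₁₀[(Σ P·[cation]ₒ + Σ P·[anion]ᵢ) / (Σ P·[cation]ᵢ + Σ P·[anion]ₒ)]
Numerator = 1×5.78 + 0.068×131 + 0.12×26.4 = 17.86
Denominator = 1×105 + 0.068×11.1 + 0.12×121 = 120.3
Vm = 61.4 · log₁₀(0.14846) = 61.4 × (-0.8284) = -50.86 mV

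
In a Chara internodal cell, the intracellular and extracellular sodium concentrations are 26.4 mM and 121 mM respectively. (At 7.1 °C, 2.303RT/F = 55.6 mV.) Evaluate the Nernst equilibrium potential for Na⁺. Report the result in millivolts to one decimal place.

36.8 mV

E = (55.6/z) · log₁₀([Na⁺]_out/[Na⁺]_in) with z = +1.
= (55.6/1) · log₁₀(121/26.4) = 55.60 · log₁₀(4.583)
= 55.60 · (0.6612) = 36.76 mV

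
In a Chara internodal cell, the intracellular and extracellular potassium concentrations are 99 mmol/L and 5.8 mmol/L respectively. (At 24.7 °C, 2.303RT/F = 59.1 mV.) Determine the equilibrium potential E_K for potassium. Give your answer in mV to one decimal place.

-72.8 mV

E = (59.1/z) · log₁₀([K⁺]_out/[K⁺]_in) with z = +1.
= (59.1/1) · log₁₀(5.8/99) = 59.10 · log₁₀(0.05859)
= 59.10 · (-1.2322) = -72.82 mV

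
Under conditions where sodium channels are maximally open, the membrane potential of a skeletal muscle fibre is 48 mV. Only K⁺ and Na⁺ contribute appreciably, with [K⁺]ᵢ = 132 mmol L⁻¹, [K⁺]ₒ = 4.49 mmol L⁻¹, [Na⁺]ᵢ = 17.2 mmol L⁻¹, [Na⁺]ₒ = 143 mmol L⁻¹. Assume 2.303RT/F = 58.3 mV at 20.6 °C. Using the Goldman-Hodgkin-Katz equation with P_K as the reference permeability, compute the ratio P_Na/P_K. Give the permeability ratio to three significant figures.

Let α = P_Na/P_K. GHK: Vm = 58.3·log₁₀[(Kₒ + α·Naₒ)/(Kᵢ + α·Naᵢ)].
10^(Vm/58.3) = 10^(48.0/58.3) = 6.6578
So 6.6578·(Kᵢ + α·Naᵢ) = Kₒ + α·Naₒ → α = (6.6578·132.0 − 4.49) / (143.0 − 6.6578·17.2)
α = (878.8 − 4.49) / (143.0 − 114.5) = 874.3/28.49 = 30.69

30.7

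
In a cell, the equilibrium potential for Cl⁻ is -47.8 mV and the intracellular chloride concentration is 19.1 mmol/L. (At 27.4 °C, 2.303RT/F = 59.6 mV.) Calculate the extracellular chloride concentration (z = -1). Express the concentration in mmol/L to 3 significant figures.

Nernst: E = (59.6/-1) · log₁₀([out]/[in]), so log₁₀([out]/[in]) = -47.8 × -1 / 59.6 = 0.8020.
[out]/[in] = 10^(0.8020) = 6.339.
[out] = 6.339 × 19.1 = 121.1 mmol/L.

121 mmol/L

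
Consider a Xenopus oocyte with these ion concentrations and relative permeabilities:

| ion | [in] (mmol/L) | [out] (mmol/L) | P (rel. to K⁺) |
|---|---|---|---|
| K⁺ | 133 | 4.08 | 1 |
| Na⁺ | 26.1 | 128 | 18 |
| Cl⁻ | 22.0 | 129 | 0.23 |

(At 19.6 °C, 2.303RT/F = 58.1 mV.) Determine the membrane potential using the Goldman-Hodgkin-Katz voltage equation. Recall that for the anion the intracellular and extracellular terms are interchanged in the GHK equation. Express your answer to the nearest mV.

33 mV

Vm = 58.1 · log₁₀[(Σ P·[cation]ₒ + Σ P·[anion]ᵢ) / (Σ P·[cation]ᵢ + Σ P·[anion]ₒ)]
Numerator = 1×4.08 + 18×128 + 0.23×22.0 = 2313
Denominator = 1×133 + 18×26.1 + 0.23×129 = 632.5
Vm = 58.1 · log₁₀(3.6573) = 58.1 × (0.5632) = 32.72 mV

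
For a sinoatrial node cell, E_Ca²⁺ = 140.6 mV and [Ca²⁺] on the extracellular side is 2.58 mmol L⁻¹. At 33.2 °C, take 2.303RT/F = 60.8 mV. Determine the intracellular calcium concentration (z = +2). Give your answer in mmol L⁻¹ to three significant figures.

0.0000612 mmol L⁻¹

Nernst: E = (60.8/2) · log₁₀([out]/[in]), so log₁₀([out]/[in]) = 140.6 × 2 / 60.8 = 4.6250.
[out]/[in] = 10^(4.6250) = 4.217e+04.
[in] = 2.58 / 4.217e+04 = 6.118e-05 mmol L⁻¹.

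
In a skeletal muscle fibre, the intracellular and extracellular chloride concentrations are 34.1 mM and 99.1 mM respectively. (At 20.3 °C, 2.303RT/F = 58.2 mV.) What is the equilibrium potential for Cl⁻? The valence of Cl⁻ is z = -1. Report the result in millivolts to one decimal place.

-27.0 mV

E = (58.2/z) · log₁₀([Cl⁻]_out/[Cl⁻]_in) with z = -1.
For an anion, dividing by z = -1 reverses the sign.
= (58.2/-1) · log₁₀(99.1/34.1) = -58.20 · log₁₀(2.906)
= -58.20 · (0.4633) = -26.97 mV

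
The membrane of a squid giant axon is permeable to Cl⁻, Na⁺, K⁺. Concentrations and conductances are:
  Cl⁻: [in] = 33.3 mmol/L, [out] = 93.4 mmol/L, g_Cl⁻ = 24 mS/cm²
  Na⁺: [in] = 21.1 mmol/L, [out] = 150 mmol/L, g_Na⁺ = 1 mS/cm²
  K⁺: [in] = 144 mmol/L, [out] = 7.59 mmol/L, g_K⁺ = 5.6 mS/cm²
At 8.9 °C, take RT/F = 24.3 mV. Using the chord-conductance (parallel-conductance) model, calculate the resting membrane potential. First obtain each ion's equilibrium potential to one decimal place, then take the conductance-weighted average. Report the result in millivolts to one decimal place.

-31.2 mV

E_Cl⁻ = (24.3/-1)·ln(93.4/33.3) = -25.1 mV
E_Na⁺ = (24.3/1)·ln(150/21.1) = 47.7 mV
E_K⁺ = (24.3/1)·ln(7.59/144) = -71.5 mV
Vm = (Σ gᵢEᵢ)/(Σ gᵢ) = (24·-25.1 + 1·47.7 + 5.6·-71.5) / (24 + 1 + 5.6)
= -955.10 / 30.6 = -31.21 mV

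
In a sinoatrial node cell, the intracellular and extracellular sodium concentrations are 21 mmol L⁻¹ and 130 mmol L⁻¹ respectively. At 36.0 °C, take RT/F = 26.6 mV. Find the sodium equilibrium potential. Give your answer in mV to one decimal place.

48.5 mV

E = (26.6/z) · ln([Na⁺]_out/[Na⁺]_in) with z = +1.
= (26.6/1) · ln(130/21) = 26.60 · ln(6.19)
= 26.60 · (1.8230) = 48.49 mV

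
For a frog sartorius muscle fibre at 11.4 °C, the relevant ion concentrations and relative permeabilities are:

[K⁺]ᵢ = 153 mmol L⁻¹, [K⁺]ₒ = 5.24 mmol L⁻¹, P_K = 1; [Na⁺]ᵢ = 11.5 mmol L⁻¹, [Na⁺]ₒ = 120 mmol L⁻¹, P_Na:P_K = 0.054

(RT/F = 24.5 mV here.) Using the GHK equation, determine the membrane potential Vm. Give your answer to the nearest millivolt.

-63 mV

Vm = 24.5 · ln[(Σ P·[cation]ₒ + Σ P·[anion]ᵢ) / (Σ P·[cation]ᵢ + Σ P·[anion]ₒ)]
Numerator = 1×5.24 + 0.054×120 = 11.72
Denominator = 1×153 + 0.054×11.5 = 153.6
Vm = 24.5 · ln(0.076292) = 24.5 × (-2.5732) = -63.04 mV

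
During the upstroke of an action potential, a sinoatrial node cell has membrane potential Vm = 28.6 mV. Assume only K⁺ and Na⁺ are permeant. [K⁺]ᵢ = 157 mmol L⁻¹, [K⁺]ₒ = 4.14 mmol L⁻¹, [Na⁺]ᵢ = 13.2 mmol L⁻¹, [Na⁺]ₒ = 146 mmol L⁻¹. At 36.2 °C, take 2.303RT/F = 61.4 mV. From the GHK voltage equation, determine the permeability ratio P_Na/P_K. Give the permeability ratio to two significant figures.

4.2

Let α = P_Na/P_K. GHK: Vm = 61.4·log₁₀[(Kₒ + α·Naₒ)/(Kᵢ + α·Naᵢ)].
10^(Vm/61.4) = 10^(28.6/61.4) = 2.9228
So 2.9228·(Kᵢ + α·Naᵢ) = Kₒ + α·Naₒ → α = (2.9228·157.0 − 4.14) / (146.0 − 2.9228·13.2)
α = (458.9 − 4.14) / (146.0 − 38.58) = 454.7/107.4 = 4.233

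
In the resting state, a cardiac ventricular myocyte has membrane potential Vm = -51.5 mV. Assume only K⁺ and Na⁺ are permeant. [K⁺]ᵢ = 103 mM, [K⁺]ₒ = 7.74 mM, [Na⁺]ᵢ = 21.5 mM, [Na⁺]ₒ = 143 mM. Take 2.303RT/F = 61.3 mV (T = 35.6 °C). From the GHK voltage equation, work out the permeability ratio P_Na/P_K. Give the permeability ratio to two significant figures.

Let α = P_Na/P_K. GHK: Vm = 61.3·log₁₀[(Kₒ + α·Naₒ)/(Kᵢ + α·Naᵢ)].
10^(Vm/61.3) = 10^(-51.5/61.3) = 0.1445
So 0.1445·(Kᵢ + α·Naᵢ) = Kₒ + α·Naₒ → α = (0.1445·103.0 − 7.74) / (143.0 − 0.1445·21.5)
α = (14.88 − 7.74) / (143.0 − 3.107) = 7.144/139.9 = 0.05106

0.051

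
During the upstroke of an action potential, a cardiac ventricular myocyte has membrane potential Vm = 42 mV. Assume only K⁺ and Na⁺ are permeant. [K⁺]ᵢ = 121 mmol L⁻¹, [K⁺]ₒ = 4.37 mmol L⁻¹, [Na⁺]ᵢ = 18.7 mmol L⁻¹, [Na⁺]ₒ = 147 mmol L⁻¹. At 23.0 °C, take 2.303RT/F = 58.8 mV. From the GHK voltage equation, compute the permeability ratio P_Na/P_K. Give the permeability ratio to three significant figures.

12.4

Let α = P_Na/P_K. GHK: Vm = 58.8·log₁₀[(Kₒ + α·Naₒ)/(Kᵢ + α·Naᵢ)].
10^(Vm/58.8) = 10^(42.0/58.8) = 5.1795
So 5.1795·(Kᵢ + α·Naᵢ) = Kₒ + α·Naₒ → α = (5.1795·121.0 − 4.37) / (147.0 − 5.1795·18.7)
α = (626.7 − 4.37) / (147.0 − 96.86) = 622.3/50.14 = 12.41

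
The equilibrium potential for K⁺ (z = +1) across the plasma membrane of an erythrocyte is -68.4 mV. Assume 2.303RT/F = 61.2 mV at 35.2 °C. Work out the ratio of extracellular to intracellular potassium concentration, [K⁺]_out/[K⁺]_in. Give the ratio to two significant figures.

log₁₀([out]/[in]) = E·z/(61.2) = -68.4 × 1 / 61.2 = -1.1176
[out]/[in] = 10^(-1.1176) = 0.07627

0.076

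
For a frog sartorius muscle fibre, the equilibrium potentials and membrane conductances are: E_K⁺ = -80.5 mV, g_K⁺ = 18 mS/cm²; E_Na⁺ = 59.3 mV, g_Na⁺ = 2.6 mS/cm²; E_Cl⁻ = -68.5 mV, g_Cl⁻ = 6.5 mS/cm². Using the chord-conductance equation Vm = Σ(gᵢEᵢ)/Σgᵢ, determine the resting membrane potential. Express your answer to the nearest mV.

-64 mV

Σ gᵢEᵢ = 18·(-80.5) + 2.6·(59.3) + 6.5·(-68.5) = -1740.07
Σ gᵢ = 18 + 2.6 + 6.5 = 27.1
Vm = -1740.07 / 27.1 = -64.21 mV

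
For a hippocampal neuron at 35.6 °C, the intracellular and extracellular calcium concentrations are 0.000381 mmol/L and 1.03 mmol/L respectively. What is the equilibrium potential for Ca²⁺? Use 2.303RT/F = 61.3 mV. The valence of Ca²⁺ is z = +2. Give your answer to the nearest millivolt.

105 mV

E = (61.3/z) · log₁₀([Ca²⁺]_out/[Ca²⁺]_in) with z = +2.
= (61.3/2) · log₁₀(1.03/0.000381) = 30.65 · log₁₀(2703)
= 30.65 · (3.4319) = 105.19 mV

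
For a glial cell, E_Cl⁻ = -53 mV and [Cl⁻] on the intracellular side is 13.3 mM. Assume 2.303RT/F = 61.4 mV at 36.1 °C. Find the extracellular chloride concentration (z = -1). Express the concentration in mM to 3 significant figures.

97.1 mM

Nernst: E = (61.4/-1) · log₁₀([out]/[in]), so log₁₀([out]/[in]) = -53.0 × -1 / 61.4 = 0.8632.
[out]/[in] = 10^(0.8632) = 7.298.
[out] = 7.298 × 13.3 = 97.06 mM.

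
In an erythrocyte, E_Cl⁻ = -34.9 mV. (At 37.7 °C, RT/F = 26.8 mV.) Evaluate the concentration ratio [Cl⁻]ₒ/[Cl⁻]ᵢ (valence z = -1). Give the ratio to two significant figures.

ln([out]/[in]) = E·z/(26.8) = -34.9 × -1 / 26.8 = 1.3022
[out]/[in] = e^(1.3022) = 3.678

3.7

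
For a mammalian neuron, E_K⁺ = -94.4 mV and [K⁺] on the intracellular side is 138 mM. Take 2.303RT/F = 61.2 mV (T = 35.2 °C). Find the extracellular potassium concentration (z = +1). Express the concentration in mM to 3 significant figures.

3.96 mM

Nernst: E = (61.2/1) · log₁₀([out]/[in]), so log₁₀([out]/[in]) = -94.4 × 1 / 61.2 = -1.5425.
[out]/[in] = 10^(-1.5425) = 0.02868.
[out] = 0.02868 × 138 = 3.957 mM.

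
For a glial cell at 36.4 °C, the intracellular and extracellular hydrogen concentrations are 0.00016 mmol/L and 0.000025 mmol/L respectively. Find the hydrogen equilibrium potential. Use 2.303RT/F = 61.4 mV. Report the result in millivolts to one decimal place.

E = (61.4/z) · log₁₀([H⁺]_out/[H⁺]_in) with z = +1.
= (61.4/1) · log₁₀(0.000025/0.00016) = 61.40 · log₁₀(0.1562)
= 61.40 · (-0.8062) = -49.50 mV

-49.5 mV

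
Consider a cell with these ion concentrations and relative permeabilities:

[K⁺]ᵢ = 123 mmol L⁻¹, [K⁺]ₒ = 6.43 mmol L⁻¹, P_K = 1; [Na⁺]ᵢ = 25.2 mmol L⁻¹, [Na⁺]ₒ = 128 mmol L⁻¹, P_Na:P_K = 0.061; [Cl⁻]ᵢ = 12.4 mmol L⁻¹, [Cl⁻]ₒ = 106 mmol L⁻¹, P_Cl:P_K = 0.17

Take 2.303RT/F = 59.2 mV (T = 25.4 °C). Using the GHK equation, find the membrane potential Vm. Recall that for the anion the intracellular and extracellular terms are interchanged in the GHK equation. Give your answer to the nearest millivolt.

-56 mV

Vm = 59.2 · log₁₀[(Σ P·[cation]ₒ + Σ P·[anion]ᵢ) / (Σ P·[cation]ᵢ + Σ P·[anion]ₒ)]
Numerator = 1×6.43 + 0.061×128 + 0.17×12.4 = 16.35
Denominator = 1×123 + 0.061×25.2 + 0.17×106 = 142.6
Vm = 59.2 · log₁₀(0.11466) = 59.2 × (-0.9406) = -55.68 mV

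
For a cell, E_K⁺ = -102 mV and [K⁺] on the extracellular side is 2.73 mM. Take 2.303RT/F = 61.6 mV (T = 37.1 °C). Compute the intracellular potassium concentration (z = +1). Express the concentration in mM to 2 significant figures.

Nernst: E = (61.6/1) · log₁₀([out]/[in]), so log₁₀([out]/[in]) = -102.0 × 1 / 61.6 = -1.6558.
[out]/[in] = 10^(-1.6558) = 0.02209.
[in] = 2.73 / 0.02209 = 123.6 mM.

120 mM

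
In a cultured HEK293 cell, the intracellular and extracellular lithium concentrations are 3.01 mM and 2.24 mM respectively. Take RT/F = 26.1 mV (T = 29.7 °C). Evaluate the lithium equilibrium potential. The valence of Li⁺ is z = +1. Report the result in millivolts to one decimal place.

E = (26.1/z) · ln([Li⁺]_out/[Li⁺]_in) with z = +1.
= (26.1/1) · ln(2.24/3.01) = 26.10 · ln(0.7442)
= 26.10 · (-0.2955) = -7.71 mV

-7.7 mV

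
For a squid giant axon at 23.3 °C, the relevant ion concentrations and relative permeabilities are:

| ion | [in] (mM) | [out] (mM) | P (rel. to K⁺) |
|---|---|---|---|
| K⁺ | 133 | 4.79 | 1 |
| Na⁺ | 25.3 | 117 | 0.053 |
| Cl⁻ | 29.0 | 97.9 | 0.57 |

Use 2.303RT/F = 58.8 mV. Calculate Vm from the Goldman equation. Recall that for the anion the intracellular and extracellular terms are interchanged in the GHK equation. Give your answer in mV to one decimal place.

Vm = 58.8 · log₁₀[(Σ P·[cation]ₒ + Σ P·[anion]ᵢ) / (Σ P·[cation]ᵢ + Σ P·[anion]ₒ)]
Numerator = 1×4.79 + 0.053×117 + 0.57×29.0 = 27.52
Denominator = 1×133 + 0.053×25.3 + 0.57×97.9 = 190.1
Vm = 58.8 · log₁₀(0.14474) = 58.8 × (-0.8394) = -49.36 mV

-49.4 mV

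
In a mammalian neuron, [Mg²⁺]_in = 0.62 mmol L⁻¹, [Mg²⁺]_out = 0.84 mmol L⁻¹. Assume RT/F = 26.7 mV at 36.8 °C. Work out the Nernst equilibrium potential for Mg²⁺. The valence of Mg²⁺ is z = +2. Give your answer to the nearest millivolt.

E = (26.7/z) · ln([Mg²⁺]_out/[Mg²⁺]_in) with z = +2.
= (26.7/2) · ln(0.84/0.62) = 13.35 · ln(1.355)
= 13.35 · (0.3037) = 4.05 mV

4 mV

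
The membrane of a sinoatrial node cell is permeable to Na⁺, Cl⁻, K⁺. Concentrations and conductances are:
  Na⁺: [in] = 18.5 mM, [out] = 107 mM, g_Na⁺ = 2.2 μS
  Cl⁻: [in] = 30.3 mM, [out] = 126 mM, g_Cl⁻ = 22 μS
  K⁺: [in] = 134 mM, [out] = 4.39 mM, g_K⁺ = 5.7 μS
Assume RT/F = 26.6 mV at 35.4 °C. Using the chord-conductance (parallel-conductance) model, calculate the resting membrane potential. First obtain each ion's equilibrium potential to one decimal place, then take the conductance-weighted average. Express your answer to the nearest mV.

-42 mV

E_Na⁺ = (26.6/1)·ln(107/18.5) = 46.7 mV
E_Cl⁻ = (26.6/-1)·ln(126/30.3) = -37.9 mV
E_K⁺ = (26.6/1)·ln(4.39/134) = -90.9 mV
Vm = (Σ gᵢEᵢ)/(Σ gᵢ) = (2.2·46.7 + 22·-37.9 + 5.7·-90.9) / (2.2 + 22 + 5.7)
= -1249.19 / 29.9 = -41.78 mV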